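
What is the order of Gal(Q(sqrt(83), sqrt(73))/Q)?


The 2 square roots of distinct primes are multiplicatively independent over Q,
so [K:Q] = 2^2 and Gal(K/Q) is isomorphic to (Z/2Z)^2.
|Gal| = 2^2 = 4

4


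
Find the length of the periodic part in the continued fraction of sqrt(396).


Run the CF algorithm for sqrt(396).
a_0 = floor(sqrt(396)) = 19; set m_0=0, q_0=1.
Recurrence: m' = q*a - m,  q' = (d - m'^2)/q,  a' = floor((a_0 + m')/q').
  step 1: m=19, q=35, a=1
  step 2: m=16, q=4, a=8
  step 3: m=16, q=35, a=1
  step 4: m=19, q=1, a=38
a_4 = 2*a_0 = 38, so the period closes here.
sqrt(396) = [19; 1, 8, 1, 38]
Period length = 4

4


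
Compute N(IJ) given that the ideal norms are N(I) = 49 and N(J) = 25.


N(IJ) = N(I) * N(J)
= 49 * 25
= 1225

1225


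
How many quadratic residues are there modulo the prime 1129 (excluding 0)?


For prime p, the number of non-zero quadratic residues is (p-1)/2.
= (1129-1)/2
= 564

564


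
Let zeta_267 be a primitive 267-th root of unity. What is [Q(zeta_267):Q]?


The degree equals Euler's totient phi(267).
267 = 3 * 89
phi(267) = 176

176


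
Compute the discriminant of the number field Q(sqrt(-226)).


For K = Q(sqrt(d)) with d squarefree: disc(K) = d if d = 1 mod 4, and disc(K) = 4d if d = 2 or 3 mod 4.
Here d = -226, and d mod 4 = 2.
d = 2 mod 4, not 1 (O_K = Z[sqrt(d)]), so disc(K) = 4d = 4 * (-226) = -904

-904


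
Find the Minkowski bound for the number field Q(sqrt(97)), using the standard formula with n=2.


d = 97, d mod 4 = 1, so disc(K) = d = 97; |disc(K)| = 97
Real quadratic field, so n = 2, s = r2 = 0, r1 = 2
M = (n!/n^n) * (4/pi)^s * sqrt(|disc(K)|) = (2!/2^2) * (4/pi)^0 * sqrt(97)
= 0.5 * 1.000000 * 9.848858
= 4.9244

4.9244


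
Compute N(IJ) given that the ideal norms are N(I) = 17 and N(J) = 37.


N(IJ) = N(I) * N(J)
= 17 * 37
= 629

629


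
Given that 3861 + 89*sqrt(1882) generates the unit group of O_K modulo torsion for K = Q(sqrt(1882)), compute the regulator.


epsilon = 3861 + 89*sqrt(1882)
= 7722.0001
R = ln(7722.0001)
= 8.9518

8.9518


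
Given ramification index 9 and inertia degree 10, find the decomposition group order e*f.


|D_P| = e * f
= 9 * 10
= 90

90


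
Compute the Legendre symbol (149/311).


p = 311 is prime, so compute (149/311) with the reciprocity algorithm (Jacobi-symbol steps: pull out 2s via (2/n), flip via reciprocity, reduce):
  reciprocity: (149/311) -> +(311/149)
  reduce: (13/149)
  reciprocity: (13/149) -> +(149/13)
  reduce: (6/13)
  pull out 2: (2/13) = -1  (since 13 mod 8 = 5)
  reciprocity: (3/13) -> +(13/3)
  reduce: (1/3)
  (1/3) = 1
Product of signs = -1
(149/311) = -1

-1


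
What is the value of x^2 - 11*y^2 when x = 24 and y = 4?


x^2 - d*y^2
= 24^2 - 11*4^2
= 576 - 176
= 400

400


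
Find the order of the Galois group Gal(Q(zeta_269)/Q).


|Gal(Q(zeta_269)/Q)| = phi(269)
= 268

268


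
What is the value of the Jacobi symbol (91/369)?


Compute (91/369) via quadratic reciprocity:
  reciprocity: (91/369) -> +(369/91)
  reduce: (5/91)
  reciprocity: (5/91) -> +(91/5)
  reduce: (1/5)
  (1/5) = 1
Product of signs = 1

1


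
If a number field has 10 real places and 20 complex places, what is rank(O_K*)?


By Dirichlet's unit theorem:
rank = r1 + r2 - 1
= 10 + 20 - 1
= 29

29


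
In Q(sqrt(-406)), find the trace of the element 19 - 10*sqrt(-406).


Tr(a + b*sqrt(d)) = (a + b*sqrt(d)) + (a - b*sqrt(d)) = 2a
= 2 * (19)
= 38

38


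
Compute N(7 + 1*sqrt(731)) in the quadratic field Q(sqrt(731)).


N(a + b*sqrt(d)) = a^2 - d*b^2
= (7)^2 - (731)*(1)^2
= 49 - 731
= -682

-682


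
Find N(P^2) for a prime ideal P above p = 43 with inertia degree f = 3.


N(P^a) = p^(a*f)
= 43^(2*3)
= 43^6
= 6321363049

6321363049


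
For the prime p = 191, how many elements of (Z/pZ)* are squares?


For prime p, the number of non-zero quadratic residues is (p-1)/2.
= (191-1)/2
= 95

95


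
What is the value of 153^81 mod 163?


p = 163 is prime and the exponent is (p-1)/2 = 81, so by Euler's criterion 153^81 = (153/163) = +1 or -1 mod 163.
Compute by square-and-multiply:
  81 = 64 + 16 + 1 (binary 1010001)
  Repeated squaring mod 163: 153^1 = 153, 153^2 = 100, 153^4 = 57, 153^8 = 152, 153^16 = 121, 153^32 = 134, 153^64 = 26
  153^81 = 153^64 * 153^16 * 153^1 = 26 * 121 * 153 mod 163
    26 * 121 = 3146 = 49 mod 163
    49 * 153 = 7497 = 162 mod 163
  153^81 = 162 mod 163
Result 162 = p - 1 = -1 mod 163: 153 is a quadratic non-residue mod 163. As a residue in [0, p-1] the value is 162.
153^81 mod 163 = 162

162


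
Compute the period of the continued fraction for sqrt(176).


Run the CF algorithm for sqrt(176).
a_0 = floor(sqrt(176)) = 13; set m_0=0, q_0=1.
Recurrence: m' = q*a - m,  q' = (d - m'^2)/q,  a' = floor((a_0 + m')/q').
  step 1: m=13, q=7, a=3
  step 2: m=8, q=16, a=1
  step 3: m=8, q=7, a=3
  step 4: m=13, q=1, a=26
a_4 = 2*a_0 = 26, so the period closes here.
sqrt(176) = [13; 3, 1, 3, 26]
Period length = 4

4


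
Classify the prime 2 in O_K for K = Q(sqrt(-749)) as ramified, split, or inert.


K = Q(sqrt(-749)). Since d mod 4 = 3, disc(K) = -2996.
Check p | disc: -2996 mod 2 = 0.
p divides disc, so p ramifies: (p) = P^2 with e=2, f=1, g=1.
Therefore p is ramified.

ramified


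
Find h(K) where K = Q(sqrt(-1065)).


K = Q(sqrt(-1065)). d mod 4 = 3, so D = disc(K) = 4d = -4260
h(K) equals the number of primitive reduced positive-definite forms (a, b, c) = a*x^2 + b*x*y + c*y^2 with b^2 - 4ac = D,
where reduced means |b| <= a <= c, with b >= 0 whenever |b| = a or a = c, and primitive means gcd(a, b, c) = 1.
Reduced forces 3a^2 <= |D| = 4260, so 1 <= a <= 37; b must have the parity of D, and c = (b^2 - D)/(4a) must be an integer >= a.
Enumerate a = 1..37, b in [-a, a]:
  a=1: (1, 0, 1065)  [1]
  a=2: (2, 2, 533)  [1]
  a=3: (3, 0, 355)  [1]
  a=4: none
  a=5: (5, 0, 213)  [1]
  a=6: (6, 6, 179)  [1]
  a=7..9: none
  a=10: (10, 10, 109)  [1]
  a=11..12: none
  a=13: (13, -2, 82), (13, 2, 82)  [2]
  a=14: none
  a=15: (15, 0, 71)  [1]
  a=16..22: none
  a=23: (23, -8, 47), (23, 8, 47)  [2]
  a=24..25: none
  a=26: (26, -2, 41), (26, 2, 41)  [2]
  a=27..29: none
  a=30: (30, 30, 43)  [1]
  a=31: (31, -24, 39), (31, 24, 39)  [2]
  a=32..37: none
Total reduced forms: 1 + 1 + 1 + 1 + 1 + 1 + 2 + 1 + 2 + 2 + 1 + 2 = 16
h = 16

16


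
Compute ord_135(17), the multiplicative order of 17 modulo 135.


We want ord_135(17), the smallest k >= 1 with 17^k = 1 mod 135.
n = 135 = 3^3 * 5, phi(135) = 72; the order divides phi(n).
Divisors of 72: 1, 2, 3, 4, 6, 8, 9, 12, 18, 24, 36, 72
Repeated squaring mod 135: 17^1 = 17, 17^2 = 19, 17^4 = 91, 17^8 = 46, 17^16 = 91, 17^32 = 46, 17^64 = 91
Test divisors in increasing order:
  k=1: 17^1 = 17 mod 135
  k=2: 17^2 = 19 mod 135
  k=3: 17^3 = 19 * 17 = 53 mod 135
  k=4: 17^4 = 91 mod 135
  k=6: 17^6 = 91 * 19 = 109 mod 135
  k=8: 17^8 = 46 mod 135
  k=9: 17^9 = 46 * 17 = 107 mod 135
  k=12: 17^12 = 46 * 91 = 1 mod 135  <- first divisor giving 1
Order = 12

12


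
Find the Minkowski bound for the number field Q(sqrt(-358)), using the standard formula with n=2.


d = -358, d mod 4 = 2, so disc(K) = 4d = -1432; |disc(K)| = 1432
Imaginary quadratic field, so n = 2, s = r2 = 1, r1 = 0
M = (n!/n^n) * (4/pi)^s * sqrt(|disc(K)|) = (2!/2^2) * (4/pi)^1 * sqrt(1432)
= 0.5 * 1.273240 * 37.841776
= 24.0908

24.0908


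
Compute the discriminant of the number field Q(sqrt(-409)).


For K = Q(sqrt(d)) with d squarefree: disc(K) = d if d = 1 mod 4, and disc(K) = 4d if d = 2 or 3 mod 4.
Here d = -409, and d mod 4 = 3.
d = 3 mod 4, not 1 (O_K = Z[sqrt(d)]), so disc(K) = 4d = 4 * (-409) = -1636

-1636


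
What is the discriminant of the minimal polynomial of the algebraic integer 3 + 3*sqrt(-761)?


The element 3 + 3*sqrt(-761) has minimal polynomial:
x^2 - 6*x + 6858
Discriminant = (-6)^2 - 4*(6858)
= 36 - 27432
= -27396

-27396


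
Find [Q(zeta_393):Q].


The degree equals Euler's totient phi(393).
393 = 3 * 131
phi(393) = 260

260


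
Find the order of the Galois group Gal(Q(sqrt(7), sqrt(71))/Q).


The 2 square roots of distinct primes are multiplicatively independent over Q,
so [K:Q] = 2^2 and Gal(K/Q) is isomorphic to (Z/2Z)^2.
|Gal| = 2^2 = 4

4


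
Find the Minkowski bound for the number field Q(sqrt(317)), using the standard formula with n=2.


d = 317, d mod 4 = 1, so disc(K) = d = 317; |disc(K)| = 317
Real quadratic field, so n = 2, s = r2 = 0, r1 = 2
M = (n!/n^n) * (4/pi)^s * sqrt(|disc(K)|) = (2!/2^2) * (4/pi)^0 * sqrt(317)
= 0.5 * 1.000000 * 17.804494
= 8.9022

8.9022


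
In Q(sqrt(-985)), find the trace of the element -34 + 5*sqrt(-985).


Tr(a + b*sqrt(d)) = (a + b*sqrt(d)) + (a - b*sqrt(d)) = 2a
= 2 * (-34)
= -68

-68


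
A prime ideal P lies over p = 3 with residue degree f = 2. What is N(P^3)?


N(P^a) = p^(a*f)
= 3^(3*2)
= 3^6
= 729

729


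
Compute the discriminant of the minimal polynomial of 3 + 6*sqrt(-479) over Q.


The element 3 + 6*sqrt(-479) has minimal polynomial:
x^2 - 6*x + 17253
Discriminant = (-6)^2 - 4*(17253)
= 36 - 69012
= -68976

-68976


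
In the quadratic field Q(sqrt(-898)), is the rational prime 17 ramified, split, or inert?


K = Q(sqrt(-898)). Since d mod 4 = 2, disc(K) = -3592.
Check p | disc: -3592 mod 17 = 12.
p does not divide disc. Compute Legendre symbol (d/p):
3^((17-1)/2) mod 17 = -1
(d/p) = -1, so p is inert: (p) stays prime with e=1, f=2, g=1.
Therefore p is inert.

inert


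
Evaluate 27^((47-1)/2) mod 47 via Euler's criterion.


p = 47 is prime and the exponent is (p-1)/2 = 23, so by Euler's criterion 27^23 = (27/47) = +1 or -1 mod 47.
Compute by square-and-multiply:
  23 = 16 + 4 + 2 + 1 (binary 10111)
  Repeated squaring mod 47: 27^1 = 27, 27^2 = 24, 27^4 = 12, 27^8 = 3, 27^16 = 9
  27^23 = 27^16 * 27^4 * 27^2 * 27^1 = 9 * 12 * 24 * 27 mod 47
    9 * 12 = 108 = 14 mod 47
    14 * 24 = 336 = 7 mod 47
    7 * 27 = 189 = 1 mod 47
  27^23 = 1 mod 47
Result 1: 27 is a quadratic residue mod 47.
27^23 mod 47 = 1

1


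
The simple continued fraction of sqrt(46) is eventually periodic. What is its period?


Run the CF algorithm for sqrt(46).
a_0 = floor(sqrt(46)) = 6; set m_0=0, q_0=1.
Recurrence: m' = q*a - m,  q' = (d - m'^2)/q,  a' = floor((a_0 + m')/q').
  step 1: m=6, q=10, a=1
  step 2: m=4, q=3, a=3
  step 3: m=5, q=7, a=1
  step 4: m=2, q=6, a=1
  step 5: m=4, q=5, a=2
  step 6: m=6, q=2, a=6
  step 7: m=6, q=5, a=2
  step 8: m=4, q=6, a=1
  step 9: m=2, q=7, a=1
  step 10: m=5, q=3, a=3
  step 11: m=4, q=10, a=1
  step 12: m=6, q=1, a=12
a_12 = 2*a_0 = 12, so the period closes here.
sqrt(46) = [6; 1, 3, 1, 1, 2, 6, 2, 1, 1, 3, 1, 12]
Period length = 12

12


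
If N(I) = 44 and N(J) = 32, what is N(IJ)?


N(IJ) = N(I) * N(J)
= 44 * 32
= 1408

1408


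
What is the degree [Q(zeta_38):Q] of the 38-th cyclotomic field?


The degree equals Euler's totient phi(38).
38 = 2 * 19
phi(38) = 18

18


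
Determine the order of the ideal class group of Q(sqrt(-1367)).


K = Q(sqrt(-1367)). d mod 4 = 1, so D = disc(K) = d = -1367
h(K) equals the number of primitive reduced positive-definite forms (a, b, c) = a*x^2 + b*x*y + c*y^2 with b^2 - 4ac = D,
where reduced means |b| <= a <= c, with b >= 0 whenever |b| = a or a = c, and primitive means gcd(a, b, c) = 1.
Reduced forces 3a^2 <= |D| = 1367, so 1 <= a <= 21; b must have the parity of D, and c = (b^2 - D)/(4a) must be an integer >= a.
Enumerate a = 1..21, b in [-a, a]:
  a=1: (1, 1, 342)  [1]
  a=2: (2, -1, 171), (2, 1, 171)  [2]
  a=3: (3, -1, 114), (3, 1, 114)  [2]
  a=4: (4, -3, 86), (4, 3, 86)  [2]
  a=5: none
  a=6: (6, -5, 58), (6, -1, 57), (6, 1, 57), (6, 5, 58)  [4]
  a=7: none
  a=8: (8, -3, 43), (8, 3, 43)  [2]
  a=9: (9, -1, 38), (9, 1, 38)  [2]
  a=10..11: none
  a=12: (12, -11, 31), (12, -5, 29), (12, 5, 29), (12, 11, 31)  [4]
  a=13..15: none
  a=16: (16, -13, 24), (16, 13, 24)  [2]
  a=17: none
  a=18: (18, -17, 23), (18, -1, 19), (18, 1, 19), (18, 17, 23)  [4]
  a=19..21: none
Total reduced forms: 1 + 2 + 2 + 2 + 4 + 2 + 2 + 4 + 2 + 4 = 25
h = 25

25


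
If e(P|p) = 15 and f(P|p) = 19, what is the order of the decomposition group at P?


|D_P| = e * f
= 15 * 19
= 285

285


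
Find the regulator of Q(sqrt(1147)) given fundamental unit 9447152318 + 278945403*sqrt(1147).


epsilon = 9447152318 + 278945403*sqrt(1147)
= 1.8894e+10
R = ln(1.8894e+10)
= 23.6621

23.6621


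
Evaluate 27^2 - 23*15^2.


x^2 - d*y^2
= 27^2 - 23*15^2
= 729 - 5175
= -4446

-4446


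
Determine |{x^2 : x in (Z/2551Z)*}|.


For prime p, the number of non-zero quadratic residues is (p-1)/2.
= (2551-1)/2
= 1275

1275


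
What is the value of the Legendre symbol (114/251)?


p = 251 is prime, so compute (114/251) with the reciprocity algorithm (Jacobi-symbol steps: pull out 2s via (2/n), flip via reciprocity, reduce):
  pull out 2: (2/251) = -1  (since 251 mod 8 = 3)
  reciprocity: (57/251) -> +(251/57)
  reduce: (23/57)
  reciprocity: (23/57) -> +(57/23)
  reduce: (11/23)
  reciprocity: (11/23) -> -(23/11)
  reduce: (1/11)
  (1/11) = 1
Product of signs = 1
(114/251) = 1

1


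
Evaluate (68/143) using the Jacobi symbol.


Compute (68/143) via quadratic reciprocity:
  pull out 2: (2/143) = +1  (since 143 mod 8 = 7)
  pull out 2: (2/143) = +1  (since 143 mod 8 = 7)
  reciprocity: (17/143) -> +(143/17)
  reduce: (7/17)
  reciprocity: (7/17) -> +(17/7)
  reduce: (3/7)
  reciprocity: (3/7) -> -(7/3)
  reduce: (1/3)
  (1/3) = 1
Product of signs = -1

-1


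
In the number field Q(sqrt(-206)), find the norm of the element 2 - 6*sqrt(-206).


N(a + b*sqrt(d)) = a^2 - d*b^2
= (2)^2 - (-206)*(-6)^2
= 4 + 7416
= 7420

7420


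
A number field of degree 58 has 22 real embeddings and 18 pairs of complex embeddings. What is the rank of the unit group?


By Dirichlet's unit theorem:
rank = r1 + r2 - 1
= 22 + 18 - 1
= 39

39


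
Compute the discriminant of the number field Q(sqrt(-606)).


For K = Q(sqrt(d)) with d squarefree: disc(K) = d if d = 1 mod 4, and disc(K) = 4d if d = 2 or 3 mod 4.
Here d = -606, and d mod 4 = 2.
d = 2 mod 4, not 1 (O_K = Z[sqrt(d)]), so disc(K) = 4d = 4 * (-606) = -2424

-2424


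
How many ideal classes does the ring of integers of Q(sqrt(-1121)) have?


K = Q(sqrt(-1121)). d mod 4 = 3, so D = disc(K) = 4d = -4484
h(K) equals the number of primitive reduced positive-definite forms (a, b, c) = a*x^2 + b*x*y + c*y^2 with b^2 - 4ac = D,
where reduced means |b| <= a <= c, with b >= 0 whenever |b| = a or a = c, and primitive means gcd(a, b, c) = 1.
Reduced forces 3a^2 <= |D| = 4484, so 1 <= a <= 38; b must have the parity of D, and c = (b^2 - D)/(4a) must be an integer >= a.
Enumerate a = 1..38, b in [-a, a]:
  a=1: (1, 0, 1121)  [1]
  a=2: (2, 2, 561)  [1]
  a=3: (3, -2, 374), (3, 2, 374)  [2]
  a=4: none
  a=5: (5, -4, 225), (5, 4, 225)  [2]
  a=6: (6, -2, 187), (6, 2, 187)  [2]
  a=7..8: none
  a=9: (9, -4, 125), (9, 4, 125)  [2]
  a=10: (10, -6, 113), (10, 6, 113)  [2]
  a=11: (11, -2, 102), (11, 2, 102)  [2]
  a=12: none
  a=13: (13, -12, 89), (13, 12, 89)  [2]
  a=14: none
  a=15: (15, -14, 78), (15, -4, 75), (15, 4, 75), (15, 14, 78)  [4]
  a=16: none
  a=17: (17, -2, 66), (17, 2, 66)  [2]
  a=18: (18, -14, 65), (18, 14, 65)  [2]
  a=19: (19, 0, 59)  [1]
  a=20..21: none
  a=22: (22, -2, 51), (22, 2, 51)  [2]
  a=23: (23, -22, 54), (23, 22, 54)  [2]
  a=24: none
  a=25: (25, -4, 45), (25, 4, 45)  [2]
  a=26: (26, -14, 45), (26, 14, 45)  [2]
  a=27: (27, -22, 46), (27, 22, 46)  [2]
  a=28..29: none
  a=30: (30, -26, 43), (30, -14, 39), (30, 14, 39), (30, 26, 43)  [4]
  a=31..32: none
  a=33: (33, -20, 37), (33, -2, 34), (33, 2, 34), (33, 20, 37)  [4]
  a=34..37: none
  a=38: (38, 38, 39)  [1]
Total reduced forms: 1 + 1 + 2 + 2 + 2 + 2 + 2 + 2 + 2 + 4 + 2 + 2 + 1 + 2 + 2 + 2 + 2 + 2 + 4 + 4 + 1 = 44
h = 44

44


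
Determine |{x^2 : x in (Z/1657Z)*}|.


For prime p, the number of non-zero quadratic residues is (p-1)/2.
= (1657-1)/2
= 828

828


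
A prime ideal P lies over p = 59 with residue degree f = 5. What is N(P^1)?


N(P^a) = p^(a*f)
= 59^(1*5)
= 59^5
= 714924299

714924299


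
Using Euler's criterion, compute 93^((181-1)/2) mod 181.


p = 181 is prime and the exponent is (p-1)/2 = 90, so by Euler's criterion 93^90 = (93/181) = +1 or -1 mod 181.
Compute by square-and-multiply:
  90 = 64 + 16 + 8 + 2 (binary 1011010)
  Repeated squaring mod 181: 93^1 = 93, 93^2 = 142, 93^4 = 73, 93^8 = 80, 93^16 = 65, 93^32 = 62, 93^64 = 43
  93^90 = 93^64 * 93^16 * 93^8 * 93^2 = 43 * 65 * 80 * 142 mod 181
    43 * 65 = 2795 = 80 mod 181
    80 * 80 = 6400 = 65 mod 181
    65 * 142 = 9230 = 180 mod 181
  93^90 = 180 mod 181
Result 180 = p - 1 = -1 mod 181: 93 is a quadratic non-residue mod 181. As a residue in [0, p-1] the value is 180.
93^90 mod 181 = 180

180


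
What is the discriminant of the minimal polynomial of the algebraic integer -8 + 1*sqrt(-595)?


The element -8 + 1*sqrt(-595) has minimal polynomial:
x^2 + 16*x + 659
Discriminant = (16)^2 - 4*(659)
= 256 - 2636
= -2380

-2380


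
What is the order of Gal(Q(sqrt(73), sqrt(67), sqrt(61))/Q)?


The 3 square roots of distinct primes are multiplicatively independent over Q,
so [K:Q] = 2^3 and Gal(K/Q) is isomorphic to (Z/2Z)^3.
|Gal| = 2^3 = 8

8


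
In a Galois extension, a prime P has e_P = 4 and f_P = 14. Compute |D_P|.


|D_P| = e * f
= 4 * 14
= 56

56


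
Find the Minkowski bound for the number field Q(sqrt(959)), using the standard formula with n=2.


d = 959, d mod 4 = 3, so disc(K) = 4d = 3836; |disc(K)| = 3836
Real quadratic field, so n = 2, s = r2 = 0, r1 = 2
M = (n!/n^n) * (4/pi)^s * sqrt(|disc(K)|) = (2!/2^2) * (4/pi)^0 * sqrt(3836)
= 0.5 * 1.000000 * 61.935450
= 30.9677

30.9677


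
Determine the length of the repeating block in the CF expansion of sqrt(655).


Run the CF algorithm for sqrt(655).
a_0 = floor(sqrt(655)) = 25; set m_0=0, q_0=1.
Recurrence: m' = q*a - m,  q' = (d - m'^2)/q,  a' = floor((a_0 + m')/q').
  step 1: m=25, q=30, a=1
  step 2: m=5, q=21, a=1
  step 3: m=16, q=19, a=2
  step 4: m=22, q=9, a=5
  step 5: m=23, q=14, a=3
  step 6: m=19, q=21, a=2
  step 7: m=23, q=6, a=8
  step 8: m=25, q=5, a=10
  step 9: m=25, q=6, a=8
  step 10: m=23, q=21, a=2
  step 11: m=19, q=14, a=3
  step 12: m=23, q=9, a=5
  step 13: m=22, q=19, a=2
  step 14: m=16, q=21, a=1
  step 15: m=5, q=30, a=1
  step 16: m=25, q=1, a=50
a_16 = 2*a_0 = 50, so the period closes here.
sqrt(655) = [25; 1, 1, 2, 5, 3, 2, 8, 10, 8, 2, 3, 5, 2, 1, 1, 50]
Period length = 16

16


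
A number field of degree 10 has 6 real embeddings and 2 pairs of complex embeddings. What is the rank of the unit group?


By Dirichlet's unit theorem:
rank = r1 + r2 - 1
= 6 + 2 - 1
= 7

7


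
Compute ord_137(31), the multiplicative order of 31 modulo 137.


We want ord_137(31), the smallest k >= 1 with 31^k = 1 mod 137.
n = 137 = 137, phi(137) = 136; the order divides phi(n).
Divisors of 136: 1, 2, 4, 8, 17, 34, 68, 136
Repeated squaring mod 137: 31^1 = 31, 31^2 = 2, 31^4 = 4, 31^8 = 16, 31^16 = 119, 31^32 = 50, 31^64 = 34, 31^128 = 60
Test divisors in increasing order:
  k=1: 31^1 = 31 mod 137
  k=2: 31^2 = 2 mod 137
  k=4: 31^4 = 4 mod 137
  k=8: 31^8 = 16 mod 137
  k=17: 31^17 = 119 * 31 = 127 mod 137
  k=34: 31^34 = 50 * 2 = 100 mod 137
  k=68: 31^68 = 34 * 4 = 136 mod 137
  k=136: 31^136 = 60 * 16 = 1 mod 137  <- first divisor giving 1
Order = 136

136


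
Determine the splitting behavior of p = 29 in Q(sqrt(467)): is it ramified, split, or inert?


K = Q(sqrt(467)). Since d mod 4 = 3, disc(K) = 1868.
Check p | disc: 1868 mod 29 = 12.
p does not divide disc. Compute Legendre symbol (d/p):
3^((29-1)/2) mod 29 = -1
(d/p) = -1, so p is inert: (p) stays prime with e=1, f=2, g=1.
Therefore p is inert.

inert


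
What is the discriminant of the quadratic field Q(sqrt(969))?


For K = Q(sqrt(d)) with d squarefree: disc(K) = d if d = 1 mod 4, and disc(K) = 4d if d = 2 or 3 mod 4.
Here d = 969, and d mod 4 = 1.
d = 1 mod 4 (O_K = Z[(1+sqrt(d))/2]), so disc(K) = d = 969

969


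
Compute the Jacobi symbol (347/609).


Compute (347/609) via quadratic reciprocity:
  reciprocity: (347/609) -> +(609/347)
  reduce: (262/347)
  pull out 2: (2/347) = -1  (since 347 mod 8 = 3)
  reciprocity: (131/347) -> -(347/131)
  reduce: (85/131)
  reciprocity: (85/131) -> +(131/85)
  reduce: (46/85)
  pull out 2: (2/85) = -1  (since 85 mod 8 = 5)
  reciprocity: (23/85) -> +(85/23)
  reduce: (16/23)
  pull out 2: (2/23) = +1  (since 23 mod 8 = 7)
  pull out 2: (2/23) = +1  (since 23 mod 8 = 7)
  pull out 2: (2/23) = +1  (since 23 mod 8 = 7)
  pull out 2: (2/23) = +1  (since 23 mod 8 = 7)
  (1/23) = 1
Product of signs = -1

-1


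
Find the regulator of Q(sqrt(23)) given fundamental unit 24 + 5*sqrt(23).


epsilon = 24 + 5*sqrt(23)
= 47.9792
R = ln(47.9792)
= 3.8708

3.8708


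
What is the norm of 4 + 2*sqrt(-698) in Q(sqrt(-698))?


N(a + b*sqrt(d)) = a^2 - d*b^2
= (4)^2 - (-698)*(2)^2
= 16 + 2792
= 2808

2808


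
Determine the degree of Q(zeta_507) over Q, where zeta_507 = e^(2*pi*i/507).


The degree equals Euler's totient phi(507).
507 = 3 * 13^2
phi(507) = 312

312


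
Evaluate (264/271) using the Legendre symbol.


p = 271 is prime, so compute (264/271) with the reciprocity algorithm (Jacobi-symbol steps: pull out 2s via (2/n), flip via reciprocity, reduce):
  pull out 2: (2/271) = +1  (since 271 mod 8 = 7)
  pull out 2: (2/271) = +1  (since 271 mod 8 = 7)
  pull out 2: (2/271) = +1  (since 271 mod 8 = 7)
  reciprocity: (33/271) -> +(271/33)
  reduce: (7/33)
  reciprocity: (7/33) -> +(33/7)
  reduce: (5/7)
  reciprocity: (5/7) -> +(7/5)
  reduce: (2/5)
  pull out 2: (2/5) = -1  (since 5 mod 8 = 5)
  (1/5) = 1
Product of signs = -1
(264/271) = -1

-1


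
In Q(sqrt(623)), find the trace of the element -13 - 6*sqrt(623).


Tr(a + b*sqrt(d)) = (a + b*sqrt(d)) + (a - b*sqrt(d)) = 2a
= 2 * (-13)
= -26

-26


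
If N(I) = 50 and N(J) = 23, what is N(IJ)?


N(IJ) = N(I) * N(J)
= 50 * 23
= 1150

1150


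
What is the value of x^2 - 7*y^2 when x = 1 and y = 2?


x^2 - d*y^2
= 1^2 - 7*2^2
= 1 - 28
= -27

-27


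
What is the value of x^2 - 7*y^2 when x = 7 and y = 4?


x^2 - d*y^2
= 7^2 - 7*4^2
= 49 - 112
= -63

-63


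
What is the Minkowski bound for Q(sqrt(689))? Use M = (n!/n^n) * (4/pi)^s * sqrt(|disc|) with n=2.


d = 689, d mod 4 = 1, so disc(K) = d = 689; |disc(K)| = 689
Real quadratic field, so n = 2, s = r2 = 0, r1 = 2
M = (n!/n^n) * (4/pi)^s * sqrt(|disc(K)|) = (2!/2^2) * (4/pi)^0 * sqrt(689)
= 0.5 * 1.000000 * 26.248809
= 13.1244

13.1244


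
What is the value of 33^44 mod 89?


p = 89 is prime and the exponent is (p-1)/2 = 44, so by Euler's criterion 33^44 = (33/89) = +1 or -1 mod 89.
Compute by square-and-multiply:
  44 = 32 + 8 + 4 (binary 101100)
  Repeated squaring mod 89: 33^1 = 33, 33^2 = 21, 33^4 = 85, 33^8 = 16, 33^16 = 78, 33^32 = 32
  33^44 = 33^32 * 33^8 * 33^4 = 32 * 16 * 85 mod 89
    32 * 16 = 512 = 67 mod 89
    67 * 85 = 5695 = 88 mod 89
  33^44 = 88 mod 89
Result 88 = p - 1 = -1 mod 89: 33 is a quadratic non-residue mod 89. As a residue in [0, p-1] the value is 88.
33^44 mod 89 = 88

88


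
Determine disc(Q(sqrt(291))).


For K = Q(sqrt(d)) with d squarefree: disc(K) = d if d = 1 mod 4, and disc(K) = 4d if d = 2 or 3 mod 4.
Here d = 291, and d mod 4 = 3.
d = 3 mod 4, not 1 (O_K = Z[sqrt(d)]), so disc(K) = 4d = 4 * (291) = 1164

1164


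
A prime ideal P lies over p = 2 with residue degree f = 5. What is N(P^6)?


N(P^a) = p^(a*f)
= 2^(6*5)
= 2^30
= 1073741824

1073741824


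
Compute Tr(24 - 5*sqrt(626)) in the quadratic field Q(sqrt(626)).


Tr(a + b*sqrt(d)) = (a + b*sqrt(d)) + (a - b*sqrt(d)) = 2a
= 2 * (24)
= 48

48


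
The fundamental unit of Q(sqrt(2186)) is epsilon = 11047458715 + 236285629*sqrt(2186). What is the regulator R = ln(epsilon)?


epsilon = 11047458715 + 236285629*sqrt(2186)
= 2.2095e+10
R = ln(2.2095e+10)
= 23.8186

23.8186


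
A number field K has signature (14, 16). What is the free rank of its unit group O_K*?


By Dirichlet's unit theorem:
rank = r1 + r2 - 1
= 14 + 16 - 1
= 29

29


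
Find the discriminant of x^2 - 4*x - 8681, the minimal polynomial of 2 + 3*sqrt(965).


The element 2 + 3*sqrt(965) has minimal polynomial:
x^2 - 4*x - 8681
Discriminant = (-4)^2 - 4*(-8681)
= 16 + 34724
= 34740

34740


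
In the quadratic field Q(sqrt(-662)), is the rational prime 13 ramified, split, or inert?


K = Q(sqrt(-662)). Since d mod 4 = 2, disc(K) = -2648.
Check p | disc: -2648 mod 13 = 4.
p does not divide disc. Compute Legendre symbol (d/p):
1^((13-1)/2) mod 13 = 1
(d/p) = 1, so p splits: (p) = P*P' with e=1, f=1, g=2.
Therefore p is split.

split


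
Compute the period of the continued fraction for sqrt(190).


Run the CF algorithm for sqrt(190).
a_0 = floor(sqrt(190)) = 13; set m_0=0, q_0=1.
Recurrence: m' = q*a - m,  q' = (d - m'^2)/q,  a' = floor((a_0 + m')/q').
  step 1: m=13, q=21, a=1
  step 2: m=8, q=6, a=3
  step 3: m=10, q=15, a=1
  step 4: m=5, q=11, a=1
  step 5: m=6, q=14, a=1
  step 6: m=8, q=9, a=2
  step 7: m=10, q=10, a=2
  step 8: m=10, q=9, a=2
  step 9: m=8, q=14, a=1
  step 10: m=6, q=11, a=1
  step 11: m=5, q=15, a=1
  step 12: m=10, q=6, a=3
  step 13: m=8, q=21, a=1
  step 14: m=13, q=1, a=26
a_14 = 2*a_0 = 26, so the period closes here.
sqrt(190) = [13; 1, 3, 1, 1, 1, 2, 2, 2, 1, 1, 1, 3, 1, 26]
Period length = 14

14


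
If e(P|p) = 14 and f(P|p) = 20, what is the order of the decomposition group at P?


|D_P| = e * f
= 14 * 20
= 280

280


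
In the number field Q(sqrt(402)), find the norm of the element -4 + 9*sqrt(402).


N(a + b*sqrt(d)) = a^2 - d*b^2
= (-4)^2 - (402)*(9)^2
= 16 - 32562
= -32546

-32546


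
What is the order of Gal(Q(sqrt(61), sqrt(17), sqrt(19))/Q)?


The 3 square roots of distinct primes are multiplicatively independent over Q,
so [K:Q] = 2^3 and Gal(K/Q) is isomorphic to (Z/2Z)^3.
|Gal| = 2^3 = 8

8


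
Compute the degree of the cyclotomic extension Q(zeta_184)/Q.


The degree equals Euler's totient phi(184).
184 = 2^3 * 23
phi(184) = 88

88


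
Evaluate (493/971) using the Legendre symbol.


p = 971 is prime, so compute (493/971) with the reciprocity algorithm (Jacobi-symbol steps: pull out 2s via (2/n), flip via reciprocity, reduce):
  reciprocity: (493/971) -> +(971/493)
  reduce: (478/493)
  pull out 2: (2/493) = -1  (since 493 mod 8 = 5)
  reciprocity: (239/493) -> +(493/239)
  reduce: (15/239)
  reciprocity: (15/239) -> -(239/15)
  reduce: (14/15)
  pull out 2: (2/15) = +1  (since 15 mod 8 = 7)
  reciprocity: (7/15) -> -(15/7)
  reduce: (1/7)
  (1/7) = 1
Product of signs = -1
(493/971) = -1

-1


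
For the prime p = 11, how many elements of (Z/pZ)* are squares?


For prime p, the number of non-zero quadratic residues is (p-1)/2.
= (11-1)/2
= 5

5


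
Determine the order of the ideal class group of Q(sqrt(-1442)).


K = Q(sqrt(-1442)). d mod 4 = 2, so D = disc(K) = 4d = -5768
h(K) equals the number of primitive reduced positive-definite forms (a, b, c) = a*x^2 + b*x*y + c*y^2 with b^2 - 4ac = D,
where reduced means |b| <= a <= c, with b >= 0 whenever |b| = a or a = c, and primitive means gcd(a, b, c) = 1.
Reduced forces 3a^2 <= |D| = 5768, so 1 <= a <= 43; b must have the parity of D, and c = (b^2 - D)/(4a) must be an integer >= a.
Enumerate a = 1..43, b in [-a, a]:
  a=1: (1, 0, 1442)  [1]
  a=2: (2, 0, 721)  [1]
  a=3: (3, -2, 481), (3, 2, 481)  [2]
  a=4..5: none
  a=6: (6, -4, 241), (6, 4, 241)  [2]
  a=7: (7, 0, 206)  [1]
  a=8: none
  a=9: (9, -8, 162), (9, 8, 162)  [2]
  a=10..12: none
  a=13: (13, -2, 111), (13, 2, 111)  [2]
  a=14: (14, 0, 103)  [1]
  a=15..17: none
  a=18: (18, -8, 81), (18, 8, 81)  [2]
  a=19..20: none
  a=21: (21, -14, 71), (21, 14, 71)  [2]
  a=22..25: none
  a=26: (26, -24, 61), (26, 24, 61)  [2]
  a=27: (27, -8, 54), (27, 8, 54)  [2]
  a=28..36: none
  a=37: (37, -2, 39), (37, 2, 39)  [2]
  a=38: none
  a=39: (39, -28, 42), (39, 28, 42)  [2]
  a=40..43: none
Total reduced forms: 1 + 1 + 2 + 2 + 1 + 2 + 2 + 1 + 2 + 2 + 2 + 2 + 2 + 2 = 24
h = 24

24


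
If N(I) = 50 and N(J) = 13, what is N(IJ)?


N(IJ) = N(I) * N(J)
= 50 * 13
= 650

650


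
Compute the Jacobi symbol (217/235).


Compute (217/235) via quadratic reciprocity:
  reciprocity: (217/235) -> +(235/217)
  reduce: (18/217)
  pull out 2: (2/217) = +1  (since 217 mod 8 = 1)
  reciprocity: (9/217) -> +(217/9)
  reduce: (1/9)
  (1/9) = 1
Product of signs = 1

1


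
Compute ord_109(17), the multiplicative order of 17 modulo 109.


We want ord_109(17), the smallest k >= 1 with 17^k = 1 mod 109.
n = 109 = 109, phi(109) = 108; the order divides phi(n).
Divisors of 108: 1, 2, 3, 4, 6, 9, 12, 18, 27, 36, 54, 108
Repeated squaring mod 109: 17^1 = 17, 17^2 = 71, 17^4 = 27, 17^8 = 75, 17^16 = 66, 17^32 = 105, 17^64 = 16
Test divisors in increasing order:
  k=1: 17^1 = 17 mod 109
  k=2: 17^2 = 71 mod 109
  k=3: 17^3 = 71 * 17 = 8 mod 109
  k=4: 17^4 = 27 mod 109
  k=6: 17^6 = 27 * 71 = 64 mod 109
  k=9: 17^9 = 75 * 17 = 76 mod 109
  k=12: 17^12 = 75 * 27 = 63 mod 109
  k=18: 17^18 = 66 * 71 = 108 mod 109
  k=27: 17^27 = 66 * 75 * 71 * 17 = 33 mod 109
  k=36: 17^36 = 105 * 27 = 1 mod 109  <- first divisor giving 1
Order = 36

36


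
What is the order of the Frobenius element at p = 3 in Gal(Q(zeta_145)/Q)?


The Frobenius at p in Gal(Q(zeta_n)/Q) = (Z/nZ)* is the class of p, so its order is ord_145(3), the smallest k >= 1 with 3^k = 1 mod 145.
n = 145 = 5 * 29, phi(145) = 112; the order divides phi(n).
Divisors of 112: 1, 2, 4, 7, 8, 14, 16, 28, 56, 112
Repeated squaring mod 145: 3^1 = 3, 3^2 = 9, 3^4 = 81, 3^8 = 36, 3^16 = 136, 3^32 = 81, 3^64 = 36
Test divisors in increasing order:
  k=1: 3^1 = 3 mod 145
  k=2: 3^2 = 9 mod 145
  k=4: 3^4 = 81 mod 145
  k=7: 3^7 = 81 * 9 * 3 = 12 mod 145
  k=8: 3^8 = 36 mod 145
  k=14: 3^14 = 36 * 81 * 9 = 144 mod 145
  k=16: 3^16 = 136 mod 145
  k=28: 3^28 = 136 * 36 * 81 = 1 mod 145  <- first divisor giving 1
Order = 28

28


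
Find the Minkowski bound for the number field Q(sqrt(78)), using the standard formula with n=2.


d = 78, d mod 4 = 2, so disc(K) = 4d = 312; |disc(K)| = 312
Real quadratic field, so n = 2, s = r2 = 0, r1 = 2
M = (n!/n^n) * (4/pi)^s * sqrt(|disc(K)|) = (2!/2^2) * (4/pi)^0 * sqrt(312)
= 0.5 * 1.000000 * 17.663522
= 8.8318

8.8318


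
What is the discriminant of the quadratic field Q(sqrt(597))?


For K = Q(sqrt(d)) with d squarefree: disc(K) = d if d = 1 mod 4, and disc(K) = 4d if d = 2 or 3 mod 4.
Here d = 597, and d mod 4 = 1.
d = 1 mod 4 (O_K = Z[(1+sqrt(d))/2]), so disc(K) = d = 597

597


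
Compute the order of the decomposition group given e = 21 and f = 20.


|D_P| = e * f
= 21 * 20
= 420

420


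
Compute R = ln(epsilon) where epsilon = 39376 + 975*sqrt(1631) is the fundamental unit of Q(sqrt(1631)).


epsilon = 39376 + 975*sqrt(1631)
= 78752.0000
R = ln(78752.0000)
= 11.2741

11.2741


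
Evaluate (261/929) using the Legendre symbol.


p = 929 is prime, so compute (261/929) with the reciprocity algorithm (Jacobi-symbol steps: pull out 2s via (2/n), flip via reciprocity, reduce):
  reciprocity: (261/929) -> +(929/261)
  reduce: (146/261)
  pull out 2: (2/261) = -1  (since 261 mod 8 = 5)
  reciprocity: (73/261) -> +(261/73)
  reduce: (42/73)
  pull out 2: (2/73) = +1  (since 73 mod 8 = 1)
  reciprocity: (21/73) -> +(73/21)
  reduce: (10/21)
  pull out 2: (2/21) = -1  (since 21 mod 8 = 5)
  reciprocity: (5/21) -> +(21/5)
  reduce: (1/5)
  (1/5) = 1
Product of signs = 1
(261/929) = 1

1


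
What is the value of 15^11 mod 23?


p = 23 is prime and the exponent is (p-1)/2 = 11, so by Euler's criterion 15^11 = (15/23) = +1 or -1 mod 23.
Compute by square-and-multiply:
  11 = 8 + 2 + 1 (binary 1011)
  Repeated squaring mod 23: 15^1 = 15, 15^2 = 18, 15^4 = 2, 15^8 = 4
  15^11 = 15^8 * 15^2 * 15^1 = 4 * 18 * 15 mod 23
    4 * 18 = 72 = 3 mod 23
    3 * 15 = 45 = 22 mod 23
  15^11 = 22 mod 23
Result 22 = p - 1 = -1 mod 23: 15 is a quadratic non-residue mod 23. As a residue in [0, p-1] the value is 22.
15^11 mod 23 = 22

22


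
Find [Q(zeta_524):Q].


The degree equals Euler's totient phi(524).
524 = 2^2 * 131
phi(524) = 260

260


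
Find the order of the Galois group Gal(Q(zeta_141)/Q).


|Gal(Q(zeta_141)/Q)| = phi(141)
= 92

92


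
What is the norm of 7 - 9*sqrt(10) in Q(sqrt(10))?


N(a + b*sqrt(d)) = a^2 - d*b^2
= (7)^2 - (10)*(-9)^2
= 49 - 810
= -761

-761


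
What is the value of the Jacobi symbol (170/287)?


Compute (170/287) via quadratic reciprocity:
  pull out 2: (2/287) = +1  (since 287 mod 8 = 7)
  reciprocity: (85/287) -> +(287/85)
  reduce: (32/85)
  pull out 2: (2/85) = -1  (since 85 mod 8 = 5)
  pull out 2: (2/85) = -1  (since 85 mod 8 = 5)
  pull out 2: (2/85) = -1  (since 85 mod 8 = 5)
  pull out 2: (2/85) = -1  (since 85 mod 8 = 5)
  pull out 2: (2/85) = -1  (since 85 mod 8 = 5)
  (1/85) = 1
Product of signs = -1

-1


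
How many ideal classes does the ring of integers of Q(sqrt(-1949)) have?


K = Q(sqrt(-1949)). d mod 4 = 3, so D = disc(K) = 4d = -7796
h(K) equals the number of primitive reduced positive-definite forms (a, b, c) = a*x^2 + b*x*y + c*y^2 with b^2 - 4ac = D,
where reduced means |b| <= a <= c, with b >= 0 whenever |b| = a or a = c, and primitive means gcd(a, b, c) = 1.
Reduced forces 3a^2 <= |D| = 7796, so 1 <= a <= 50; b must have the parity of D, and c = (b^2 - D)/(4a) must be an integer >= a.
Enumerate a = 1..50, b in [-a, a]:
  a=1: (1, 0, 1949)  [1]
  a=2: (2, 2, 975)  [1]
  a=3: (3, -2, 650), (3, 2, 650)  [2]
  a=4: none
  a=5: (5, -2, 390), (5, 2, 390)  [2]
  a=6: (6, -2, 325), (6, 2, 325)  [2]
  a=7: (7, -4, 279), (7, 4, 279)  [2]
  a=8: none
  a=9: (9, -4, 217), (9, 4, 217)  [2]
  a=10: (10, -2, 195), (10, 2, 195)  [2]
  a=11: (11, -6, 178), (11, 6, 178)  [2]
  a=12: none
  a=13: (13, -2, 150), (13, 2, 150)  [2]
  a=14: (14, -10, 141), (14, 10, 141)  [2]
  a=15: (15, -8, 131), (15, -2, 130), (15, 2, 130), (15, 8, 131)  [4]
  a=16..17: none
  a=18: (18, -14, 111), (18, 14, 111)  [2]
  a=19..20: none
  a=21: (21, -10, 94), (21, -4, 93), (21, 4, 93), (21, 10, 94)  [4]
  a=22: (22, -6, 89), (22, 6, 89)  [2]
  a=23: (23, -22, 90), (23, 22, 90)  [2]
  a=24: none
  a=25: (25, -2, 78), (25, 2, 78)  [2]
  a=26: (26, -2, 75), (26, 2, 75)  [2]
  a=27: (27, -14, 74), (27, 14, 74)  [2]
  a=28: none
  a=29: (29, -18, 70), (29, 18, 70)  [2]
  a=30: (30, -22, 69), (30, -2, 65), (30, 2, 65), (30, 22, 69)  [4]
  a=31: (31, -4, 63), (31, 4, 63)  [2]
  a=32: none
  a=33: (33, -28, 65), (33, -16, 61), (33, 16, 61), (33, 28, 65)  [4]
  a=34: none
  a=35: (35, -32, 63), (35, -18, 58), (35, 18, 58), (35, 32, 63)  [4]
  a=36: none
  a=37: (37, -14, 54), (37, 14, 54)  [2]
  a=38: none
  a=39: (39, -28, 55), (39, -2, 50), (39, 2, 50), (39, 28, 55)  [4]
  a=40..41: none
  a=42: (42, -38, 55), (42, -10, 47), (42, 10, 47), (42, 38, 55)  [4]
  a=43..44: none
  a=45: (45, -32, 49), (45, -22, 46), (45, 22, 46), (45, 32, 49)  [4]
  a=46..50: none
Total reduced forms: 1 + 1 + 2 + 2 + 2 + 2 + 2 + 2 + 2 + 2 + 2 + 4 + 2 + 4 + 2 + 2 + 2 + 2 + 2 + 2 + 4 + 2 + 4 + 4 + 2 + 4 + 4 + 4 = 70
h = 70

70


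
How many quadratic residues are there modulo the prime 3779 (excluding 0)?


For prime p, the number of non-zero quadratic residues is (p-1)/2.
= (3779-1)/2
= 1889

1889


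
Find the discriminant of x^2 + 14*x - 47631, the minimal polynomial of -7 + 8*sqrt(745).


The element -7 + 8*sqrt(745) has minimal polynomial:
x^2 + 14*x - 47631
Discriminant = (14)^2 - 4*(-47631)
= 196 + 190524
= 190720

190720


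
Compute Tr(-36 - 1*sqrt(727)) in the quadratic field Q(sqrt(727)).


Tr(a + b*sqrt(d)) = (a + b*sqrt(d)) + (a - b*sqrt(d)) = 2a
= 2 * (-36)
= -72

-72


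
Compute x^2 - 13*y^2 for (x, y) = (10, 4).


x^2 - d*y^2
= 10^2 - 13*4^2
= 100 - 208
= -108

-108


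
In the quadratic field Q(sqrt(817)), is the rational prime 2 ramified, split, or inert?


K = Q(sqrt(817)). Since d mod 4 = 1, disc(K) = 817.
Check p | disc: 817 mod 2 = 1.
p=2 does not divide disc (d is 1 mod 4). 2 splits iff d = 1 mod 8.
d mod 8 = 1, so (d/2) = 1.
(d/p) = 1, so p splits: (p) = P*P' with e=1, f=1, g=2.
Therefore p is split.

split


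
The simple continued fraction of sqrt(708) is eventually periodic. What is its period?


Run the CF algorithm for sqrt(708).
a_0 = floor(sqrt(708)) = 26; set m_0=0, q_0=1.
Recurrence: m' = q*a - m,  q' = (d - m'^2)/q,  a' = floor((a_0 + m')/q').
  step 1: m=26, q=32, a=1
  step 2: m=6, q=21, a=1
  step 3: m=15, q=23, a=1
  step 4: m=8, q=28, a=1
  step 5: m=20, q=11, a=4
  step 6: m=24, q=12, a=4
  step 7: m=24, q=11, a=4
  step 8: m=20, q=28, a=1
  step 9: m=8, q=23, a=1
  step 10: m=15, q=21, a=1
  step 11: m=6, q=32, a=1
  step 12: m=26, q=1, a=52
a_12 = 2*a_0 = 52, so the period closes here.
sqrt(708) = [26; 1, 1, 1, 1, 4, 4, 4, 1, 1, 1, 1, 52]
Period length = 12

12


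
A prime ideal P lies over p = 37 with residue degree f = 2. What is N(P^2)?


N(P^a) = p^(a*f)
= 37^(2*2)
= 37^4
= 1874161

1874161


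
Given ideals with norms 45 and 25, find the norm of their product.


N(IJ) = N(I) * N(J)
= 45 * 25
= 1125

1125


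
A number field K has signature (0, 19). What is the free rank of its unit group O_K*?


By Dirichlet's unit theorem:
rank = r1 + r2 - 1
= 0 + 19 - 1
= 18

18


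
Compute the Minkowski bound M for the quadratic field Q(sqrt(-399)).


d = -399, d mod 4 = 1, so disc(K) = d = -399; |disc(K)| = 399
Imaginary quadratic field, so n = 2, s = r2 = 1, r1 = 0
M = (n!/n^n) * (4/pi)^s * sqrt(|disc(K)|) = (2!/2^2) * (4/pi)^1 * sqrt(399)
= 0.5 * 1.273240 * 19.974984
= 12.7165

12.7165


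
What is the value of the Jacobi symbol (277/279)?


Compute (277/279) via quadratic reciprocity:
  reciprocity: (277/279) -> +(279/277)
  reduce: (2/277)
  pull out 2: (2/277) = -1  (since 277 mod 8 = 5)
  (1/277) = 1
Product of signs = -1

-1


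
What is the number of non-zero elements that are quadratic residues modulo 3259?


For prime p, the number of non-zero quadratic residues is (p-1)/2.
= (3259-1)/2
= 1629

1629


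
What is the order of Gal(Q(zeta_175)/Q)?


|Gal(Q(zeta_175)/Q)| = phi(175)
= 120

120


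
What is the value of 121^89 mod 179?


p = 179 is prime and the exponent is (p-1)/2 = 89, so by Euler's criterion 121^89 = (121/179) = +1 or -1 mod 179.
Compute by square-and-multiply:
  89 = 64 + 16 + 8 + 1 (binary 1011001)
  Repeated squaring mod 179: 121^1 = 121, 121^2 = 142, 121^4 = 116, 121^8 = 31, 121^16 = 66, 121^32 = 60, 121^64 = 20
  121^89 = 121^64 * 121^16 * 121^8 * 121^1 = 20 * 66 * 31 * 121 mod 179
    20 * 66 = 1320 = 67 mod 179
    67 * 31 = 2077 = 108 mod 179
    108 * 121 = 13068 = 1 mod 179
  121^89 = 1 mod 179
Result 1: 121 is a quadratic residue mod 179.
121^89 mod 179 = 1

1


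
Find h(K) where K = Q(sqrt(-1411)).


K = Q(sqrt(-1411)). d mod 4 = 1, so D = disc(K) = d = -1411
h(K) equals the number of primitive reduced positive-definite forms (a, b, c) = a*x^2 + b*x*y + c*y^2 with b^2 - 4ac = D,
where reduced means |b| <= a <= c, with b >= 0 whenever |b| = a or a = c, and primitive means gcd(a, b, c) = 1.
Reduced forces 3a^2 <= |D| = 1411, so 1 <= a <= 21; b must have the parity of D, and c = (b^2 - D)/(4a) must be an integer >= a.
Enumerate a = 1..21, b in [-a, a]:
  a=1: (1, 1, 353)  [1]
  a=2..4: none
  a=5: (5, -3, 71), (5, 3, 71)  [2]
  a=6..16: none
  a=17: (17, 17, 25)  [1]
  a=18..21: none
Total reduced forms: 1 + 2 + 1 = 4
h = 4

4


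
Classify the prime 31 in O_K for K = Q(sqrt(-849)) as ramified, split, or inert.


K = Q(sqrt(-849)). Since d mod 4 = 3, disc(K) = -3396.
Check p | disc: -3396 mod 31 = 14.
p does not divide disc. Compute Legendre symbol (d/p):
19^((31-1)/2) mod 31 = 1
(d/p) = 1, so p splits: (p) = P*P' with e=1, f=1, g=2.
Therefore p is split.

split


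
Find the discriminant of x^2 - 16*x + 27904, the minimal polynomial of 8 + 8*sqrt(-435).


The element 8 + 8*sqrt(-435) has minimal polynomial:
x^2 - 16*x + 27904
Discriminant = (-16)^2 - 4*(27904)
= 256 - 111616
= -111360

-111360
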